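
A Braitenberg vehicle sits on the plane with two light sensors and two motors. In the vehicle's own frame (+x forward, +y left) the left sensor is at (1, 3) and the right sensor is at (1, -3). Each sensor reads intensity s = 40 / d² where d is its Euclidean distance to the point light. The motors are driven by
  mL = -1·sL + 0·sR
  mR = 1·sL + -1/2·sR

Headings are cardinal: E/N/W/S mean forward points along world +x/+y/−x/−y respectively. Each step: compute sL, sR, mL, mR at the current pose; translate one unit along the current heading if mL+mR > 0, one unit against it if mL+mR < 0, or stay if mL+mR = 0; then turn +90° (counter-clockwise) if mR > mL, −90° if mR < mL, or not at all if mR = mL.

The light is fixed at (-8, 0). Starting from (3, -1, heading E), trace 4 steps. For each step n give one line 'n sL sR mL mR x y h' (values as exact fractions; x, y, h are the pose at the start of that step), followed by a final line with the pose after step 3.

n=0: pose=(3,-1,E); sL=10/37, sR=1/4; mL=-10/37, mR=43/296; mL+mR=-1/8 → advance -1; mR−mL=123/296 → turn +1·90°
n=1: pose=(2,-1,N); sL=40/49, sR=40/169; mL=-40/49, mR=5780/8281; mL+mR=-20/169 → advance -1; mR−mL=12540/8281 → turn +1·90°
n=2: pose=(2,-2,W); sL=20/53, sR=20/41; mL=-20/53, mR=290/2173; mL+mR=-10/41 → advance -1; mR−mL=1110/2173 → turn +1·90°
n=3: pose=(3,-2,S); sL=8/41, sR=40/73; mL=-8/41, mR=-236/2993; mL+mR=-20/73 → advance -1; mR−mL=348/2993 → turn +1·90°

0 10/37 1/4 -10/37 43/296 3 -1 E
1 40/49 40/169 -40/49 5780/8281 2 -1 N
2 20/53 20/41 -20/53 290/2173 2 -2 W
3 8/41 40/73 -8/41 -236/2993 3 -2 S
final 3 -1 E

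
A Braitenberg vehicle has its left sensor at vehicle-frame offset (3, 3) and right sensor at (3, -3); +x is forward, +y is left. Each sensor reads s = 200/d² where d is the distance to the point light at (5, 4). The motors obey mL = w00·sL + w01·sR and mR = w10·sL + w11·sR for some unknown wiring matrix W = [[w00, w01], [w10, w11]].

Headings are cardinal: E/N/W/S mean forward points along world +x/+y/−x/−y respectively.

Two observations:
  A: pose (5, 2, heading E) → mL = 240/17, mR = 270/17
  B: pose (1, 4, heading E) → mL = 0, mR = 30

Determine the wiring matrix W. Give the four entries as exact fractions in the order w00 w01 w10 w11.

1 -1 1/2 1

obs A: pose=(5,2,E) → sL=20, sR=100/17, mL=240/17, mR=270/17
obs B: pose=(1,4,E) → sL=20, sR=20, mL=0, mR=30
sensor matrix S = [[20, 100/17], [20, 20]]; det S = 4800/17
solve [mL_A; mL_B] = S·[w00; w01] and [mR_A; mR_B] = S·[w10; w11]:
  w00 = 1, w01 = -1, w10 = 1/2, w11 = 1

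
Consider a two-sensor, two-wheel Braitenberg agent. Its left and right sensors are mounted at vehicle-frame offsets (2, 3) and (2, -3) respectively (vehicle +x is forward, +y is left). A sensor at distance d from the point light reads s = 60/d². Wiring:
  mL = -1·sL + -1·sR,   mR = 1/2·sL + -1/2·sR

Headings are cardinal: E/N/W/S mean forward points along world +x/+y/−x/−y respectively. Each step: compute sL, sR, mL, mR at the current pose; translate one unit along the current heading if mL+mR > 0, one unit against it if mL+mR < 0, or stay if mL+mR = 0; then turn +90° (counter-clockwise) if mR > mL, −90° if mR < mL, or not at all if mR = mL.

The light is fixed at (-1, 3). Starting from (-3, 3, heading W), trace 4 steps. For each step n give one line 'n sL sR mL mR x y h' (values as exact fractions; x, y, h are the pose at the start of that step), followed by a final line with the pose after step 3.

n=0: pose=(-3,3,W); sL=12/5, sR=12/5; mL=-24/5, mR=0; mL+mR=-24/5 → advance -1; mR−mL=24/5 → turn +1·90°
n=1: pose=(-2,3,S); sL=15/2, sR=3; mL=-21/2, mR=9/4; mL+mR=-33/4 → advance -1; mR−mL=51/4 → turn +1·90°
n=2: pose=(-2,4,E); sL=60/17, sR=12; mL=-264/17, mR=-72/17; mL+mR=-336/17 → advance -1; mR−mL=192/17 → turn +1·90°
n=3: pose=(-3,4,N); sL=30/17, sR=6; mL=-132/17, mR=-36/17; mL+mR=-168/17 → advance -1; mR−mL=96/17 → turn +1·90°

0 12/5 12/5 -24/5 0 -3 3 W
1 15/2 3 -21/2 9/4 -2 3 S
2 60/17 12 -264/17 -72/17 -2 4 E
3 30/17 6 -132/17 -36/17 -3 4 N
final -3 3 W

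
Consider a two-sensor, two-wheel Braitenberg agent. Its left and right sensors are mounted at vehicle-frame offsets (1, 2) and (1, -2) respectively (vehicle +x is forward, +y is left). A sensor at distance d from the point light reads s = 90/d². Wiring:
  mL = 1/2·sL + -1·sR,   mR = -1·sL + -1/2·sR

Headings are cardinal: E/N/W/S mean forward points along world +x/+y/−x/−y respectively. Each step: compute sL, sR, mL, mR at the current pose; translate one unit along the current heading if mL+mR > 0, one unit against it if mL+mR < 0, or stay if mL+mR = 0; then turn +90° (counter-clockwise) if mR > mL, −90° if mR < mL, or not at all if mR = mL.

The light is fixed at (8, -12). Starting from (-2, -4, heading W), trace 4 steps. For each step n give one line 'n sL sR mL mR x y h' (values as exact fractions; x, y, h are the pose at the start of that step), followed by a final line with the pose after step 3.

0 90/157 90/221 -4185/34697 -26955/34697 -2 -4 W
1 45/101 9/13 -1233/2626 -2079/2626 -1 -4 N
2 18/29 90/89 -1809/2581 -2907/2581 -1 -5 E
3 9/10 1/2 -1/20 -23/20 -2 -5 S
final -2 -4 W

n=0: pose=(-2,-4,W); sL=90/157, sR=90/221; mL=-4185/34697, mR=-26955/34697; mL+mR=-31140/34697 → advance -1; mR−mL=-22770/34697 → turn -1·90°
n=1: pose=(-1,-4,N); sL=45/101, sR=9/13; mL=-1233/2626, mR=-2079/2626; mL+mR=-1656/1313 → advance -1; mR−mL=-423/1313 → turn -1·90°
n=2: pose=(-1,-5,E); sL=18/29, sR=90/89; mL=-1809/2581, mR=-2907/2581; mL+mR=-4716/2581 → advance -1; mR−mL=-1098/2581 → turn -1·90°
n=3: pose=(-2,-5,S); sL=9/10, sR=1/2; mL=-1/20, mR=-23/20; mL+mR=-6/5 → advance -1; mR−mL=-11/10 → turn -1·90°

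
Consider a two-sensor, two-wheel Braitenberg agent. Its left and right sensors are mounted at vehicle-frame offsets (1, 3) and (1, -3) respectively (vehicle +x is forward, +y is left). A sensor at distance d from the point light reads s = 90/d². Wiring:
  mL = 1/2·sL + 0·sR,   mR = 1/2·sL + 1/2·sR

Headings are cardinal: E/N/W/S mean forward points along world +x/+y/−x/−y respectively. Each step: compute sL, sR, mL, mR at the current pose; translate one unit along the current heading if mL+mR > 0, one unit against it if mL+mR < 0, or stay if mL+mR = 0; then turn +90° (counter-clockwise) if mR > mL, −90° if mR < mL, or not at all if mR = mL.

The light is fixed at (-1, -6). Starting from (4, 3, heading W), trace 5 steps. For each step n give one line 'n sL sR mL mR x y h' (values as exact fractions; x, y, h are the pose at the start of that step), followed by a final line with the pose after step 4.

0 45/26 9/16 45/52 477/416 4 3 W
1 90/113 18/13 45/113 1602/1469 3 3 S
2 45/73 9/5 45/146 441/365 3 2 E
3 18/17 18/29 9/17 414/493 4 2 N
4 45/26 9/16 45/52 477/416 4 3 W
final 3 3 S

n=0: pose=(4,3,W); sL=45/26, sR=9/16; mL=45/52, mR=477/416; mL+mR=837/416 → advance +1; mR−mL=9/32 → turn +1·90°
n=1: pose=(3,3,S); sL=90/113, sR=18/13; mL=45/113, mR=1602/1469; mL+mR=2187/1469 → advance +1; mR−mL=9/13 → turn +1·90°
n=2: pose=(3,2,E); sL=45/73, sR=9/5; mL=45/146, mR=441/365; mL+mR=1107/730 → advance +1; mR−mL=9/10 → turn +1·90°
n=3: pose=(4,2,N); sL=18/17, sR=18/29; mL=9/17, mR=414/493; mL+mR=675/493 → advance +1; mR−mL=9/29 → turn +1·90°
n=4: pose=(4,3,W); sL=45/26, sR=9/16; mL=45/52, mR=477/416; mL+mR=837/416 → advance +1; mR−mL=9/32 → turn +1·90°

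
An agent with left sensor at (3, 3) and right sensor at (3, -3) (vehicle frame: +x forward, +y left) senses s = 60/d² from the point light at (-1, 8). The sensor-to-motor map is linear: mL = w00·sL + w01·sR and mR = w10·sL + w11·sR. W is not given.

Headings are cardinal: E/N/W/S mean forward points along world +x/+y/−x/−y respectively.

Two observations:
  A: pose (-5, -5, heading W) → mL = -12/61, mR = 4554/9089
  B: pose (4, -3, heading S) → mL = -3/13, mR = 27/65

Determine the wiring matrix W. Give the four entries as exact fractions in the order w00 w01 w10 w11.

obs A: pose=(-5,-5,W) → sL=12/61, sR=60/149, mL=-12/61, mR=4554/9089
obs B: pose=(4,-3,S) → sL=3/13, sR=3/10, mL=-3/13, mR=27/65
sensor matrix S = [[12/61, 60/149], [3/13, 3/10]]; det S = -20034/590785
solve [mL_A; mL_B] = S·[w00; w01] and [mR_A; mR_B] = S·[w10; w11]:
  w00 = -1, w01 = 0, w10 = 1/2, w11 = 1

-1 0 1/2 1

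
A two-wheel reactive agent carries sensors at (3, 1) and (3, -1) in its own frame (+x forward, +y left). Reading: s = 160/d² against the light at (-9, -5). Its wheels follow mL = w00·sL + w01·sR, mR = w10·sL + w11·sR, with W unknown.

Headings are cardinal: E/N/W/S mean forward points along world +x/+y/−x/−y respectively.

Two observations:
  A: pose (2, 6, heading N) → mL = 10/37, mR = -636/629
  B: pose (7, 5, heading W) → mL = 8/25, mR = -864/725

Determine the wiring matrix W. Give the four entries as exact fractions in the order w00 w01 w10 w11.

obs A: pose=(2,6,N) → sL=20/37, sR=8/17, mL=10/37, mR=-636/629
obs B: pose=(7,5,W) → sL=16/25, sR=16/29, mL=8/25, mR=-864/725
sensor matrix S = [[20/37, 8/17], [16/25, 16/29]]; det S = -1344/456025
solve [mL_A; mL_B] = S·[w00; w01] and [mR_A; mR_B] = S·[w10; w11]:
  w00 = 1/2, w01 = 0, w10 = -1, w11 = -1

1/2 0 -1 -1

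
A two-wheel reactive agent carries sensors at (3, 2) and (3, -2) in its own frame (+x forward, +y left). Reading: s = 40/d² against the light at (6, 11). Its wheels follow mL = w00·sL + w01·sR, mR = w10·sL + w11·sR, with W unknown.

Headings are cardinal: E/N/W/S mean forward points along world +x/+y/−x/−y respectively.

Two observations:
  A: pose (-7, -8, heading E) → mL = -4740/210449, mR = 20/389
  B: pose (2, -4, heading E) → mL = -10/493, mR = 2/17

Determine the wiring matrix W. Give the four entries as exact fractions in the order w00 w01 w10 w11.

obs A: pose=(-7,-8,E) → sL=40/389, sR=40/541, mL=-4740/210449, mR=20/389
obs B: pose=(2,-4,E) → sL=4/17, sR=4/29, mL=-10/493, mR=2/17
sensor matrix S = [[40/389, 40/541], [4/17, 4/29]]; det S = -333440/103751357
solve [mL_A; mL_B] = S·[w00; w01] and [mR_A; mR_B] = S·[w10; w11]:
  w00 = 1/2, w01 = -1, w10 = 1/2, w11 = 0

1/2 -1 1/2 0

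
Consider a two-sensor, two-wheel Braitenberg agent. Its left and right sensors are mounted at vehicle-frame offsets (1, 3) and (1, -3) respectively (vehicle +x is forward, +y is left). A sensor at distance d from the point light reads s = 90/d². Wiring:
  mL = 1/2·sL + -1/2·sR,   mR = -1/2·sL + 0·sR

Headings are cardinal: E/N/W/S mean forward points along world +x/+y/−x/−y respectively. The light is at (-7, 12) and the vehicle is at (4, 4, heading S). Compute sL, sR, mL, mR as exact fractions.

left sensor world pos  = (7, 3); dL² = 277
right sensor world pos = (1, 3); dR² = 145
sL = 90/277 = 90/277
sR = 90/145 = 18/29
mL = 1/2·sL + -1/2·sR = -1188/8033
mR = -1/2·sL + 0·sR = -45/277

90/277 18/29 -1188/8033 -45/277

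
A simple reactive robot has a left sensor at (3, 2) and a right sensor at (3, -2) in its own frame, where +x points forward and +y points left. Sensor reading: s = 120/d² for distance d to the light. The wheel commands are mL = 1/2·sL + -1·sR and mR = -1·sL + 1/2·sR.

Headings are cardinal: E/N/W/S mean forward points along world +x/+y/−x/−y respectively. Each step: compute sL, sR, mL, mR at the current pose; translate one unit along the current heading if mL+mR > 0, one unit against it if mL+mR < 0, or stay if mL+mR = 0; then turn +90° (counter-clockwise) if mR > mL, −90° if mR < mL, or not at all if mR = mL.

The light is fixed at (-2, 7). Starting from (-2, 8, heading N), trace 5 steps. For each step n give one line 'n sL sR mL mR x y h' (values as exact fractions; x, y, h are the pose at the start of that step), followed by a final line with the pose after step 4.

0 6 6 -3 -3 -2 8 N
1 120/13 120/13 -60/13 -60/13 -2 7 N
2 15 15 -15/2 -15/2 -2 6 N
3 24 24 -12 -12 -2 5 N
4 30 30 -15 -15 -2 4 N
final -2 3 N

n=0: pose=(-2,8,N); sL=6, sR=6; mL=-3, mR=-3; mL+mR=-6 → advance -1; mR−mL=0 → turn +0·90°
n=1: pose=(-2,7,N); sL=120/13, sR=120/13; mL=-60/13, mR=-60/13; mL+mR=-120/13 → advance -1; mR−mL=0 → turn +0·90°
n=2: pose=(-2,6,N); sL=15, sR=15; mL=-15/2, mR=-15/2; mL+mR=-15 → advance -1; mR−mL=0 → turn +0·90°
n=3: pose=(-2,5,N); sL=24, sR=24; mL=-12, mR=-12; mL+mR=-24 → advance -1; mR−mL=0 → turn +0·90°
n=4: pose=(-2,4,N); sL=30, sR=30; mL=-15, mR=-15; mL+mR=-30 → advance -1; mR−mL=0 → turn +0·90°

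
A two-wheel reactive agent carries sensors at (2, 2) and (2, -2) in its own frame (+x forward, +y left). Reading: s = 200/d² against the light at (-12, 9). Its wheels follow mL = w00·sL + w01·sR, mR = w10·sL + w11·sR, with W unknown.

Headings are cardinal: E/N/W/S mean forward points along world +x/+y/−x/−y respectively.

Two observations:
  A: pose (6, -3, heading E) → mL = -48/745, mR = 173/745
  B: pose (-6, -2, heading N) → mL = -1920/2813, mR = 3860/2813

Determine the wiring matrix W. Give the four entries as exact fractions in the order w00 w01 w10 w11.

-1 1 1 -1/2

obs A: pose=(6,-3,E) → sL=2/5, sR=50/149, mL=-48/745, mR=173/745
obs B: pose=(-6,-2,N) → sL=200/97, sR=40/29, mL=-1920/2813, mR=3860/2813
sensor matrix S = [[2/5, 50/149], [200/97, 40/29]]; det S = -58752/419137
solve [mL_A; mL_B] = S·[w00; w01] and [mR_A; mR_B] = S·[w10; w11]:
  w00 = -1, w01 = 1, w10 = 1, w11 = -1/2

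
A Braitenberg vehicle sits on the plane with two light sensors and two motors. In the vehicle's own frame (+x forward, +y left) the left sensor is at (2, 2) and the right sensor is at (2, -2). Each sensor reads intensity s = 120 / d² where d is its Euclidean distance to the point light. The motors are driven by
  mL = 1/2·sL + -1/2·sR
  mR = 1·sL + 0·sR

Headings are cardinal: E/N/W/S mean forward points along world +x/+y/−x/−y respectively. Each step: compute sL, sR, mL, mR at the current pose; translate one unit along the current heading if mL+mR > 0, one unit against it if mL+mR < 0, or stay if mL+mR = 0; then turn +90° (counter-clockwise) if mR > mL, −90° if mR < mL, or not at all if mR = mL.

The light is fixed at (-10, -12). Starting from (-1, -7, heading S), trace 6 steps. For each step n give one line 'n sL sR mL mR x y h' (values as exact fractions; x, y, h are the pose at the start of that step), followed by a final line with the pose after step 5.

0 12/13 60/29 -216/377 12/13 -1 -7 S
1 120/157 24/25 -384/3925 120/157 -1 -8 E
2 6/5 2/3 4/15 6/5 0 -8 N
3 120/73 120/113 2400/8249 120/73 0 -7 W
4 12/13 60/29 -216/377 12/13 -1 -7 S
5 120/157 24/25 -384/3925 120/157 -1 -8 E
final 0 -8 N

n=0: pose=(-1,-7,S); sL=12/13, sR=60/29; mL=-216/377, mR=12/13; mL+mR=132/377 → advance +1; mR−mL=564/377 → turn +1·90°
n=1: pose=(-1,-8,E); sL=120/157, sR=24/25; mL=-384/3925, mR=120/157; mL+mR=2616/3925 → advance +1; mR−mL=3384/3925 → turn +1·90°
n=2: pose=(0,-8,N); sL=6/5, sR=2/3; mL=4/15, mR=6/5; mL+mR=22/15 → advance +1; mR−mL=14/15 → turn +1·90°
n=3: pose=(0,-7,W); sL=120/73, sR=120/113; mL=2400/8249, mR=120/73; mL+mR=15960/8249 → advance +1; mR−mL=11160/8249 → turn +1·90°
n=4: pose=(-1,-7,S); sL=12/13, sR=60/29; mL=-216/377, mR=12/13; mL+mR=132/377 → advance +1; mR−mL=564/377 → turn +1·90°
n=5: pose=(-1,-8,E); sL=120/157, sR=24/25; mL=-384/3925, mR=120/157; mL+mR=2616/3925 → advance +1; mR−mL=3384/3925 → turn +1·90°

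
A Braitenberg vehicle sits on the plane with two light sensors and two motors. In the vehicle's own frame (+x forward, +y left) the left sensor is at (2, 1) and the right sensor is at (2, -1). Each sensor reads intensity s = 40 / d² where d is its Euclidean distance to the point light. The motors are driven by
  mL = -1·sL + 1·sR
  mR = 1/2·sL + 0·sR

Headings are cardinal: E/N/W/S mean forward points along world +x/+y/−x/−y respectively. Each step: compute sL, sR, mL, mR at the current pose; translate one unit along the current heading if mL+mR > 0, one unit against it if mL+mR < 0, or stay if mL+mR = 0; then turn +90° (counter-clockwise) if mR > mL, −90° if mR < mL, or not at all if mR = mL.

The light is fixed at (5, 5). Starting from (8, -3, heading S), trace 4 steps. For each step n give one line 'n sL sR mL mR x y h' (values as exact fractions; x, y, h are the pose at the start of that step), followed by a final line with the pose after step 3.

0 10/29 5/13 15/377 5/29 8 -3 S
1 40/89 8/25 -288/2225 20/89 8 -4 E
2 20/29 20/37 -160/1073 10/29 9 -4 N
3 8/17 40/53 256/901 4/17 9 -3 W
final 8 -3 N

n=0: pose=(8,-3,S); sL=10/29, sR=5/13; mL=15/377, mR=5/29; mL+mR=80/377 → advance +1; mR−mL=50/377 → turn +1·90°
n=1: pose=(8,-4,E); sL=40/89, sR=8/25; mL=-288/2225, mR=20/89; mL+mR=212/2225 → advance +1; mR−mL=788/2225 → turn +1·90°
n=2: pose=(9,-4,N); sL=20/29, sR=20/37; mL=-160/1073, mR=10/29; mL+mR=210/1073 → advance +1; mR−mL=530/1073 → turn +1·90°
n=3: pose=(9,-3,W); sL=8/17, sR=40/53; mL=256/901, mR=4/17; mL+mR=468/901 → advance +1; mR−mL=-44/901 → turn -1·90°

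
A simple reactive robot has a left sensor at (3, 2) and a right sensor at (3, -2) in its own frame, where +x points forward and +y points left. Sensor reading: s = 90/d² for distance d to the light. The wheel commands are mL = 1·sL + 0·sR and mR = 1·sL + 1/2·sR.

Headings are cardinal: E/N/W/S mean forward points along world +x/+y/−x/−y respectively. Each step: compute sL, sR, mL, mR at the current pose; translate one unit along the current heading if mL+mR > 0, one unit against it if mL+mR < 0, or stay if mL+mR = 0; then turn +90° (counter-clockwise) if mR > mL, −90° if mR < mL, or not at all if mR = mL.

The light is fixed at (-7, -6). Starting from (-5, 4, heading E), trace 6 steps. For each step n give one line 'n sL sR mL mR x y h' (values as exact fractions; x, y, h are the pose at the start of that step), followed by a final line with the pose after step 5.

n=0: pose=(-5,4,E); sL=90/169, sR=90/89; mL=90/169, mR=15615/15041; mL+mR=23625/15041 → advance +1; mR−mL=45/89 → turn +1·90°
n=1: pose=(-4,4,N); sL=9/17, sR=45/97; mL=9/17, mR=2511/3298; mL+mR=4257/3298 → advance +1; mR−mL=45/194 → turn +1·90°
n=2: pose=(-4,5,W); sL=10/9, sR=90/169; mL=10/9, mR=2095/1521; mL+mR=3785/1521 → advance +1; mR−mL=45/169 → turn +1·90°
n=3: pose=(-5,5,S); sL=9/8, sR=45/32; mL=9/8, mR=117/64; mL+mR=189/64 → advance +1; mR−mL=45/64 → turn +1·90°
n=4: pose=(-5,4,E); sL=90/169, sR=90/89; mL=90/169, mR=15615/15041; mL+mR=23625/15041 → advance +1; mR−mL=45/89 → turn +1·90°
n=5: pose=(-4,4,N); sL=9/17, sR=45/97; mL=9/17, mR=2511/3298; mL+mR=4257/3298 → advance +1; mR−mL=45/194 → turn +1·90°

0 90/169 90/89 90/169 15615/15041 -5 4 E
1 9/17 45/97 9/17 2511/3298 -4 4 N
2 10/9 90/169 10/9 2095/1521 -4 5 W
3 9/8 45/32 9/8 117/64 -5 5 S
4 90/169 90/89 90/169 15615/15041 -5 4 E
5 9/17 45/97 9/17 2511/3298 -4 4 N
final -4 5 W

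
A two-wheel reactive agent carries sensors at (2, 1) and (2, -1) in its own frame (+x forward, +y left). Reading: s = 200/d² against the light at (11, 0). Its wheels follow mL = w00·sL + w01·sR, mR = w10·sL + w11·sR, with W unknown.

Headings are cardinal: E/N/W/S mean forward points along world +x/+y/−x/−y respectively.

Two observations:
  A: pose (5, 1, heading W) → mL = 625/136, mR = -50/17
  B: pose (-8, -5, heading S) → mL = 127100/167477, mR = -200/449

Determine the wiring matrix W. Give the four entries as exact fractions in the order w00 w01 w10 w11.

1 1/2 0 -1

obs A: pose=(5,1,W) → sL=25/8, sR=50/17, mL=625/136, mR=-50/17
obs B: pose=(-8,-5,S) → sL=200/373, sR=200/449, mL=127100/167477, mR=-200/449
sensor matrix S = [[25/8, 50/17], [200/373, 200/449]]; det S = -526875/2847109
solve [mL_A; mL_B] = S·[w00; w01] and [mR_A; mR_B] = S·[w10; w11]:
  w00 = 1, w01 = 1/2, w10 = 0, w11 = -1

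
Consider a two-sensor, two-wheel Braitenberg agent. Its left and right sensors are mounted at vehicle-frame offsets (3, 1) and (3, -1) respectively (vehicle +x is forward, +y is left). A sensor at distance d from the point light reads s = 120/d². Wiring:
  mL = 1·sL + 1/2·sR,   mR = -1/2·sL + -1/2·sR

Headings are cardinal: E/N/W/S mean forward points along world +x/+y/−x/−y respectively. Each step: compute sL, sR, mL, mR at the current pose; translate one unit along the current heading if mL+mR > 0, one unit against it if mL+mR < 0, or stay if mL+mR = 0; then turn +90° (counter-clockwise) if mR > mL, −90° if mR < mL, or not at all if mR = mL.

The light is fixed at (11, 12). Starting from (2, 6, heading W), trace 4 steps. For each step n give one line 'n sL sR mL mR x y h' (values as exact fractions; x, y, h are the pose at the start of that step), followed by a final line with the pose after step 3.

0 120/193 120/169 31860/32617 -21720/32617 2 6 W
1 12/13 4/3 62/39 -44/39 1 6 N
2 24/13 24/17 564/221 -360/221 1 7 E
3 15/16 30/41 855/656 -1095/1312 2 7 S
final 2 6 W

n=0: pose=(2,6,W); sL=120/193, sR=120/169; mL=31860/32617, mR=-21720/32617; mL+mR=60/193 → advance +1; mR−mL=-53580/32617 → turn -1·90°
n=1: pose=(1,6,N); sL=12/13, sR=4/3; mL=62/39, mR=-44/39; mL+mR=6/13 → advance +1; mR−mL=-106/39 → turn -1·90°
n=2: pose=(1,7,E); sL=24/13, sR=24/17; mL=564/221, mR=-360/221; mL+mR=12/13 → advance +1; mR−mL=-924/221 → turn -1·90°
n=3: pose=(2,7,S); sL=15/16, sR=30/41; mL=855/656, mR=-1095/1312; mL+mR=15/32 → advance +1; mR−mL=-2805/1312 → turn -1·90°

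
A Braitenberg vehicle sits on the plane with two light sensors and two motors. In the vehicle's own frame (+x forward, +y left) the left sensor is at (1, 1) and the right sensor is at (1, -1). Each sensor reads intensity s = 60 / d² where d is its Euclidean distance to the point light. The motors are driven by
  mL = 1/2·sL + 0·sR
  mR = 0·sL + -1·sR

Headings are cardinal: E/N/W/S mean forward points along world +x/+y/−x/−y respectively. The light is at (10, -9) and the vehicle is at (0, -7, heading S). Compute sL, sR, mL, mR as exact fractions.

30/41 30/61 15/41 -30/61

left sensor world pos  = (1, -8); dL² = 82
right sensor world pos = (-1, -8); dR² = 122
sL = 60/82 = 30/41
sR = 60/122 = 30/61
mL = 1/2·sL + 0·sR = 15/41
mR = 0·sL + -1·sR = -30/61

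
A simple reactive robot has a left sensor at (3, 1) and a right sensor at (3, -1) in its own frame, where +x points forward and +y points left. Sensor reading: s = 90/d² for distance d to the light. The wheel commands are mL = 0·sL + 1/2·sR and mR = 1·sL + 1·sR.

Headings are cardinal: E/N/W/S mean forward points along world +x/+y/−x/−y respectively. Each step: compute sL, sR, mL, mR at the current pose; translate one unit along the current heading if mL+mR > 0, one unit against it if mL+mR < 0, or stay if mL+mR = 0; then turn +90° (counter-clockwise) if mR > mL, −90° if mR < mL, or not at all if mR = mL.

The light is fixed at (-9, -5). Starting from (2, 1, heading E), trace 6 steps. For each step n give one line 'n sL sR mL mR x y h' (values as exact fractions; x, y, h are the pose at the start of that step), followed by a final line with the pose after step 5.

n=0: pose=(2,1,E); sL=18/49, sR=90/221; mL=45/221, mR=8388/10829; mL+mR=10593/10829 → advance +1; mR−mL=6183/10829 → turn +1·90°
n=1: pose=(3,1,N); sL=45/101, sR=9/25; mL=9/50, mR=2034/2525; mL+mR=4977/5050 → advance +1; mR−mL=3159/5050 → turn +1·90°
n=2: pose=(3,2,W); sL=10/13, sR=18/29; mL=9/29, mR=524/377; mL+mR=641/377 → advance +1; mR−mL=407/377 → turn +1·90°
n=3: pose=(2,2,S); sL=9/16, sR=45/58; mL=45/116, mR=621/464; mL+mR=801/464 → advance +1; mR−mL=441/464 → turn +1·90°
n=4: pose=(2,1,E); sL=18/49, sR=90/221; mL=45/221, mR=8388/10829; mL+mR=10593/10829 → advance +1; mR−mL=6183/10829 → turn +1·90°
n=5: pose=(3,1,N); sL=45/101, sR=9/25; mL=9/50, mR=2034/2525; mL+mR=4977/5050 → advance +1; mR−mL=3159/5050 → turn +1·90°

0 18/49 90/221 45/221 8388/10829 2 1 E
1 45/101 9/25 9/50 2034/2525 3 1 N
2 10/13 18/29 9/29 524/377 3 2 W
3 9/16 45/58 45/116 621/464 2 2 S
4 18/49 90/221 45/221 8388/10829 2 1 E
5 45/101 9/25 9/50 2034/2525 3 1 N
final 3 2 W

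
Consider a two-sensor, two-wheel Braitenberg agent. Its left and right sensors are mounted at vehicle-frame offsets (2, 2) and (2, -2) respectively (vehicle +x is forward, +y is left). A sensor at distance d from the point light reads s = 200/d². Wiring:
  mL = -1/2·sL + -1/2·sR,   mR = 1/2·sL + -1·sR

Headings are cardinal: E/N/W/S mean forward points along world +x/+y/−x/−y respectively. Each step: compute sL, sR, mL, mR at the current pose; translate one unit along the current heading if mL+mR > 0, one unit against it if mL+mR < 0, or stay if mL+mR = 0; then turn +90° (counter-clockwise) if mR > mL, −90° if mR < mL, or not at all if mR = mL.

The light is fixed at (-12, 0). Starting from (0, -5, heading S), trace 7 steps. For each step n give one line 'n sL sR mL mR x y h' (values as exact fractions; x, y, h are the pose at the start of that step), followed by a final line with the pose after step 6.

0 40/49 200/149 -7880/7301 -6820/7301 0 -5 S
1 1 25/29 -27/29 -21/58 0 -4 E
2 40/17 200/173 -5160/2941 60/2941 -1 -4 N
3 20/13 20/9 -220/117 -170/117 -1 -5 W
4 40/49 200/149 -7880/7301 -6820/7301 0 -5 S
5 1 25/29 -27/29 -21/58 0 -4 E
6 40/17 200/173 -5160/2941 60/2941 -1 -4 N
final -1 -5 W

n=0: pose=(0,-5,S); sL=40/49, sR=200/149; mL=-7880/7301, mR=-6820/7301; mL+mR=-300/149 → advance -1; mR−mL=1060/7301 → turn +1·90°
n=1: pose=(0,-4,E); sL=1, sR=25/29; mL=-27/29, mR=-21/58; mL+mR=-75/58 → advance -1; mR−mL=33/58 → turn +1·90°
n=2: pose=(-1,-4,N); sL=40/17, sR=200/173; mL=-5160/2941, mR=60/2941; mL+mR=-300/173 → advance -1; mR−mL=5220/2941 → turn +1·90°
n=3: pose=(-1,-5,W); sL=20/13, sR=20/9; mL=-220/117, mR=-170/117; mL+mR=-10/3 → advance -1; mR−mL=50/117 → turn +1·90°
n=4: pose=(0,-5,S); sL=40/49, sR=200/149; mL=-7880/7301, mR=-6820/7301; mL+mR=-300/149 → advance -1; mR−mL=1060/7301 → turn +1·90°
n=5: pose=(0,-4,E); sL=1, sR=25/29; mL=-27/29, mR=-21/58; mL+mR=-75/58 → advance -1; mR−mL=33/58 → turn +1·90°
n=6: pose=(-1,-4,N); sL=40/17, sR=200/173; mL=-5160/2941, mR=60/2941; mL+mR=-300/173 → advance -1; mR−mL=5220/2941 → turn +1·90°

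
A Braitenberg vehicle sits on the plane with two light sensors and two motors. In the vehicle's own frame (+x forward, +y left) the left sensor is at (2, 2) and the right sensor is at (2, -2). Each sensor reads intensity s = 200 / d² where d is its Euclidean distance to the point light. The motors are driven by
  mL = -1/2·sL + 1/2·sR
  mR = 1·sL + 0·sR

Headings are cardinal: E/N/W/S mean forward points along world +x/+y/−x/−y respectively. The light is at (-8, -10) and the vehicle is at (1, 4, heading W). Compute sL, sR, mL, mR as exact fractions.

left sensor world pos  = (-1, 2); dL² = 193
right sensor world pos = (-1, 6); dR² = 305
sL = 200/193 = 200/193
sR = 200/305 = 40/61
mL = -1/2·sL + 1/2·sR = -2240/11773
mR = 1·sL + 0·sR = 200/193

200/193 40/61 -2240/11773 200/193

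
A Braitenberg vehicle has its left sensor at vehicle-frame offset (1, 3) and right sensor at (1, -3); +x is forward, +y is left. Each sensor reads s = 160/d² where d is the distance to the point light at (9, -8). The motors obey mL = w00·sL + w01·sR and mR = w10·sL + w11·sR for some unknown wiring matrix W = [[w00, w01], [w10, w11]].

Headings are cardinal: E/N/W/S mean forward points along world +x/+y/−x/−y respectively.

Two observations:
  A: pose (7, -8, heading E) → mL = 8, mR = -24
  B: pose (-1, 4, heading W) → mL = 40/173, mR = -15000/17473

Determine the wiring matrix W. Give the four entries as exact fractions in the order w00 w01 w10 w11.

obs A: pose=(7,-8,E) → sL=16, sR=16, mL=8, mR=-24
obs B: pose=(-1,4,W) → sL=80/101, sR=80/173, mL=40/173, mR=-15000/17473
sensor matrix S = [[16, 16], [80/101, 80/173]]; det S = -92160/17473
solve [mL_A; mL_B] = S·[w00; w01] and [mR_A; mR_B] = S·[w10; w11]:
  w00 = 0, w01 = 1/2, w10 = -1/2, w11 = -1

0 1/2 -1/2 -1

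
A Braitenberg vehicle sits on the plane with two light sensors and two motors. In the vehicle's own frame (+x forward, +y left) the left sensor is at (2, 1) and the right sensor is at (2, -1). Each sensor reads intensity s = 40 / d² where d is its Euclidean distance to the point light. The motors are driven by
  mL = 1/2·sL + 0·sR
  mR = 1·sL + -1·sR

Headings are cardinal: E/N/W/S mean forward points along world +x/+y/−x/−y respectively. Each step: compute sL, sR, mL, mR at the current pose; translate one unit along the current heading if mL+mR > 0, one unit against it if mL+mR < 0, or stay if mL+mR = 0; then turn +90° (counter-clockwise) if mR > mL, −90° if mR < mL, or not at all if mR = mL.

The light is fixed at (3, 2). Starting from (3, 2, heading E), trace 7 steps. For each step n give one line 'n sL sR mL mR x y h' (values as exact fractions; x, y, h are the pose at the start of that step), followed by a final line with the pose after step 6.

0 8 8 4 0 3 2 E
1 5 10 5/2 -5 4 2 S
2 40 8 20 32 4 3 W
3 20 20 10 0 3 3 S
4 8 8 4 0 3 2 W
5 5 10 5/2 -5 2 2 N
6 40 8 20 32 2 1 E
final 3 1 N

n=0: pose=(3,2,E); sL=8, sR=8; mL=4, mR=0; mL+mR=4 → advance +1; mR−mL=-4 → turn -1·90°
n=1: pose=(4,2,S); sL=5, sR=10; mL=5/2, mR=-5; mL+mR=-5/2 → advance -1; mR−mL=-15/2 → turn -1·90°
n=2: pose=(4,3,W); sL=40, sR=8; mL=20, mR=32; mL+mR=52 → advance +1; mR−mL=12 → turn +1·90°
n=3: pose=(3,3,S); sL=20, sR=20; mL=10, mR=0; mL+mR=10 → advance +1; mR−mL=-10 → turn -1·90°
n=4: pose=(3,2,W); sL=8, sR=8; mL=4, mR=0; mL+mR=4 → advance +1; mR−mL=-4 → turn -1·90°
n=5: pose=(2,2,N); sL=5, sR=10; mL=5/2, mR=-5; mL+mR=-5/2 → advance -1; mR−mL=-15/2 → turn -1·90°
n=6: pose=(2,1,E); sL=40, sR=8; mL=20, mR=32; mL+mR=52 → advance +1; mR−mL=12 → turn +1·90°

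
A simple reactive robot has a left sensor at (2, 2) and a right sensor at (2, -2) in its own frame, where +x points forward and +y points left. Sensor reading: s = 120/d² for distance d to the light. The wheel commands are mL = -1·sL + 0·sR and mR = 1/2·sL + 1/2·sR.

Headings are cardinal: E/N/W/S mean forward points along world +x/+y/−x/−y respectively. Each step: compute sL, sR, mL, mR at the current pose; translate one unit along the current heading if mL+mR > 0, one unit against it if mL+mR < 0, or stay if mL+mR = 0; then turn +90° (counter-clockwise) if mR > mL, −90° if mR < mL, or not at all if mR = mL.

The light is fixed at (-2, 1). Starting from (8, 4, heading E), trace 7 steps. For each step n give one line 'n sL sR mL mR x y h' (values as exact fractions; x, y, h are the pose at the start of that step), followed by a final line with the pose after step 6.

0 120/169 24/29 -120/169 3768/4901 8 4 E
1 60/53 60/97 -60/53 4500/5141 9 4 N
2 40/27 120/97 -40/27 3560/2619 9 3 W
3 30/49 6/5 -30/49 222/245 10 3 S
4 24/41 120/197 -24/41 4824/8077 10 2 E
5 12/13 20/39 -12/13 28/39 11 2 N
6 24/25 24/25 -24/25 24/25 11 1 W
final 11 1 S

n=0: pose=(8,4,E); sL=120/169, sR=24/29; mL=-120/169, mR=3768/4901; mL+mR=288/4901 → advance +1; mR−mL=7248/4901 → turn +1·90°
n=1: pose=(9,4,N); sL=60/53, sR=60/97; mL=-60/53, mR=4500/5141; mL+mR=-1320/5141 → advance -1; mR−mL=10320/5141 → turn +1·90°
n=2: pose=(9,3,W); sL=40/27, sR=120/97; mL=-40/27, mR=3560/2619; mL+mR=-320/2619 → advance -1; mR−mL=2480/873 → turn +1·90°
n=3: pose=(10,3,S); sL=30/49, sR=6/5; mL=-30/49, mR=222/245; mL+mR=72/245 → advance +1; mR−mL=372/245 → turn +1·90°
n=4: pose=(10,2,E); sL=24/41, sR=120/197; mL=-24/41, mR=4824/8077; mL+mR=96/8077 → advance +1; mR−mL=9552/8077 → turn +1·90°
n=5: pose=(11,2,N); sL=12/13, sR=20/39; mL=-12/13, mR=28/39; mL+mR=-8/39 → advance -1; mR−mL=64/39 → turn +1·90°
n=6: pose=(11,1,W); sL=24/25, sR=24/25; mL=-24/25, mR=24/25; mL+mR=0 → advance +0; mR−mL=48/25 → turn +1·90°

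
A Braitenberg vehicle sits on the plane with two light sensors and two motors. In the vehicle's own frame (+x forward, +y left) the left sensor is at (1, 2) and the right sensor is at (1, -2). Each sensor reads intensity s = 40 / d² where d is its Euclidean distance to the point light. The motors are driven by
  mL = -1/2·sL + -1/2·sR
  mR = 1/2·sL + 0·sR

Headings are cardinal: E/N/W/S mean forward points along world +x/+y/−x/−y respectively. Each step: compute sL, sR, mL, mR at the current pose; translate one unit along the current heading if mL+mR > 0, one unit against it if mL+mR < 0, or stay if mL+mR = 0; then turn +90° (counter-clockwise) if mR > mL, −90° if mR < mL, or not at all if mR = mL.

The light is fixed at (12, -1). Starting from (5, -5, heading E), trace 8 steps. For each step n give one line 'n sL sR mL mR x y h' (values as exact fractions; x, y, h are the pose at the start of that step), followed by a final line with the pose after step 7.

n=0: pose=(5,-5,E); sL=1, sR=5/9; mL=-7/9, mR=1/2; mL+mR=-5/18 → advance -1; mR−mL=23/18 → turn +1·90°
n=1: pose=(4,-5,N); sL=40/109, sR=8/9; mL=-616/981, mR=20/109; mL+mR=-4/9 → advance -1; mR−mL=796/981 → turn +1·90°
n=2: pose=(4,-6,W); sL=4/13, sR=4/9; mL=-44/117, mR=2/13; mL+mR=-2/9 → advance -1; mR−mL=62/117 → turn +1·90°
n=3: pose=(5,-6,S); sL=40/61, sR=40/117; mL=-3560/7137, mR=20/61; mL+mR=-20/117 → advance -1; mR−mL=5900/7137 → turn +1·90°
n=4: pose=(5,-5,E); sL=1, sR=5/9; mL=-7/9, mR=1/2; mL+mR=-5/18 → advance -1; mR−mL=23/18 → turn +1·90°
n=5: pose=(4,-5,N); sL=40/109, sR=8/9; mL=-616/981, mR=20/109; mL+mR=-4/9 → advance -1; mR−mL=796/981 → turn +1·90°
n=6: pose=(4,-6,W); sL=4/13, sR=4/9; mL=-44/117, mR=2/13; mL+mR=-2/9 → advance -1; mR−mL=62/117 → turn +1·90°
n=7: pose=(5,-6,S); sL=40/61, sR=40/117; mL=-3560/7137, mR=20/61; mL+mR=-20/117 → advance -1; mR−mL=5900/7137 → turn +1·90°

0 1 5/9 -7/9 1/2 5 -5 E
1 40/109 8/9 -616/981 20/109 4 -5 N
2 4/13 4/9 -44/117 2/13 4 -6 W
3 40/61 40/117 -3560/7137 20/61 5 -6 S
4 1 5/9 -7/9 1/2 5 -5 E
5 40/109 8/9 -616/981 20/109 4 -5 N
6 4/13 4/9 -44/117 2/13 4 -6 W
7 40/61 40/117 -3560/7137 20/61 5 -6 S
final 5 -5 E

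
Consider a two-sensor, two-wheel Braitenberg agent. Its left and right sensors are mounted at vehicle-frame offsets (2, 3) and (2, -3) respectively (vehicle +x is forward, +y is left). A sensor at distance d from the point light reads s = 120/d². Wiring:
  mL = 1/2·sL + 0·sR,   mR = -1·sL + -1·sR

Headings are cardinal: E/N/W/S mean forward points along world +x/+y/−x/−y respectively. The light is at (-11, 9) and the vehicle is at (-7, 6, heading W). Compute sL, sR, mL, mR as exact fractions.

left sensor world pos  = (-9, 3); dL² = 40
right sensor world pos = (-9, 9); dR² = 4
sL = 120/40 = 3
sR = 120/4 = 30
mL = 1/2·sL + 0·sR = 3/2
mR = -1·sL + -1·sR = -33

3 30 3/2 -33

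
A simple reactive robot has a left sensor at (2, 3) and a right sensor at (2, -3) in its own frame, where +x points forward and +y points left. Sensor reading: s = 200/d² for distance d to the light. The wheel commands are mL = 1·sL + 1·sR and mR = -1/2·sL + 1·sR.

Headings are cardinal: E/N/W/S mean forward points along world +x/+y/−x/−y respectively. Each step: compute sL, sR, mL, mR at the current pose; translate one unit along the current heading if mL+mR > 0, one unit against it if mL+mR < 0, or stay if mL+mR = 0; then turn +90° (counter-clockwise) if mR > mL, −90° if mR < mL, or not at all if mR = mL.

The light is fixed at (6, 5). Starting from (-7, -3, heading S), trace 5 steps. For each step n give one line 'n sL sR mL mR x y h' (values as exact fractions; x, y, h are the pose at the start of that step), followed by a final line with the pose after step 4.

n=0: pose=(-7,-3,S); sL=1, sR=50/89; mL=139/89, mR=11/178; mL+mR=289/178 → advance +1; mR−mL=-3/2 → turn -1·90°
n=1: pose=(-7,-4,W); sL=200/369, sR=200/261; mL=14000/10701, mR=5300/10701; mL+mR=19300/10701 → advance +1; mR−mL=-100/123 → turn -1·90°
n=2: pose=(-8,-4,N); sL=100/169, sR=20/17; mL=5080/2873, mR=2530/2873; mL+mR=7610/2873 → advance +1; mR−mL=-150/169 → turn -1·90°
n=3: pose=(-8,-3,E); sL=200/169, sR=40/53; mL=17360/8957, mR=1460/8957; mL+mR=18820/8957 → advance +1; mR−mL=-300/169 → turn -1·90°
n=4: pose=(-7,-3,S); sL=1, sR=50/89; mL=139/89, mR=11/178; mL+mR=289/178 → advance +1; mR−mL=-3/2 → turn -1·90°

0 1 50/89 139/89 11/178 -7 -3 S
1 200/369 200/261 14000/10701 5300/10701 -7 -4 W
2 100/169 20/17 5080/2873 2530/2873 -8 -4 N
3 200/169 40/53 17360/8957 1460/8957 -8 -3 E
4 1 50/89 139/89 11/178 -7 -3 S
final -7 -4 W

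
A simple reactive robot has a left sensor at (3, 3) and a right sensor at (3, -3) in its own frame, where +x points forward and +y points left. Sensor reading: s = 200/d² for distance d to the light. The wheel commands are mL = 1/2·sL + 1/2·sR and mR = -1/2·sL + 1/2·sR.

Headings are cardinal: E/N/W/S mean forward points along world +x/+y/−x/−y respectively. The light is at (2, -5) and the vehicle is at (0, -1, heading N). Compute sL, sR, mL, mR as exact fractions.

left sensor world pos  = (-3, 2); dL² = 74
right sensor world pos = (3, 2); dR² = 50
sL = 200/74 = 100/37
sR = 200/50 = 4
mL = 1/2·sL + 1/2·sR = 124/37
mR = -1/2·sL + 1/2·sR = 24/37

100/37 4 124/37 24/37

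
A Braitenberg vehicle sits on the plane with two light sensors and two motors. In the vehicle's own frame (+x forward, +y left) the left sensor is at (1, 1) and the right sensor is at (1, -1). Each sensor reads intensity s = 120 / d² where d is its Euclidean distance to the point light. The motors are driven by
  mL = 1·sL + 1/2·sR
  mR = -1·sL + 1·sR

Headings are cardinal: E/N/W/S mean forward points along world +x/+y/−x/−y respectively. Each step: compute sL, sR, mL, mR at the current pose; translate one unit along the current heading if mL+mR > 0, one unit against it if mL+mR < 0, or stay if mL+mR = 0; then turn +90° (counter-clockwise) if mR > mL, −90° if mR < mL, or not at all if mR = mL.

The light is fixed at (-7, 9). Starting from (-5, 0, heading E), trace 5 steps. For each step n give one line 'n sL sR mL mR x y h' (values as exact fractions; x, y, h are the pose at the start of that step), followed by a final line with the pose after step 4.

n=0: pose=(-5,0,E); sL=120/73, sR=120/109; mL=17460/7957, mR=-4320/7957; mL+mR=180/109 → advance +1; mR−mL=-21780/7957 → turn -1·90°
n=1: pose=(-4,0,S); sL=30/29, sR=15/13; mL=1215/754, mR=45/377; mL+mR=45/26 → advance +1; mR−mL=-1125/754 → turn -1·90°
n=2: pose=(-4,-1,W); sL=24/25, sR=24/17; mL=708/425, mR=192/425; mL+mR=36/17 → advance +1; mR−mL=-516/425 → turn -1·90°
n=3: pose=(-5,-1,N); sL=60/41, sR=4/3; mL=262/123, mR=-16/123; mL+mR=2 → advance +1; mR−mL=-278/123 → turn -1·90°
n=4: pose=(-5,0,E); sL=120/73, sR=120/109; mL=17460/7957, mR=-4320/7957; mL+mR=180/109 → advance +1; mR−mL=-21780/7957 → turn -1·90°

0 120/73 120/109 17460/7957 -4320/7957 -5 0 E
1 30/29 15/13 1215/754 45/377 -4 0 S
2 24/25 24/17 708/425 192/425 -4 -1 W
3 60/41 4/3 262/123 -16/123 -5 -1 N
4 120/73 120/109 17460/7957 -4320/7957 -5 0 E
final -4 0 S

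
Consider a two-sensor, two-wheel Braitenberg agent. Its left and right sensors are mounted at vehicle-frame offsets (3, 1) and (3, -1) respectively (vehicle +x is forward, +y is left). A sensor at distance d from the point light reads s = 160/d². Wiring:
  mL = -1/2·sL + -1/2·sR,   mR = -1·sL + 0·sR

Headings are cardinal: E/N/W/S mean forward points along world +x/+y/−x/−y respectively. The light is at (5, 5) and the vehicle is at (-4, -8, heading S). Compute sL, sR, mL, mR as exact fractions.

left sensor world pos  = (-3, -11); dL² = 320
right sensor world pos = (-5, -11); dR² = 356
sL = 160/320 = 1/2
sR = 160/356 = 40/89
mL = -1/2·sL + -1/2·sR = -169/356
mR = -1·sL + 0·sR = -1/2

1/2 40/89 -169/356 -1/2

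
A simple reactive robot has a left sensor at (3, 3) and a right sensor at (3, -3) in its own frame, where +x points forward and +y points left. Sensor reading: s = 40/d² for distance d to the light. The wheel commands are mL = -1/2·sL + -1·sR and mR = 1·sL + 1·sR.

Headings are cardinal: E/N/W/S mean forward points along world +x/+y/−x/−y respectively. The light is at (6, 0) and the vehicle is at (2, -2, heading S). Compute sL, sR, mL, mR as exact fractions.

left sensor world pos  = (5, -5); dL² = 26
right sensor world pos = (-1, -5); dR² = 74
sL = 40/26 = 20/13
sR = 40/74 = 20/37
mL = -1/2·sL + -1·sR = -630/481
mR = 1·sL + 1·sR = 1000/481

20/13 20/37 -630/481 1000/481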